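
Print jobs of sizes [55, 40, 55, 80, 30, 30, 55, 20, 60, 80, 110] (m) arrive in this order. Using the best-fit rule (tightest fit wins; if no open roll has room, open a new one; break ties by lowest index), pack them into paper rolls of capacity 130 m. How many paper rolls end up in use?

  55 → roll 1 (new)  [load 55/130]
  40 → roll 1  [load 95/130]
  55 → roll 2 (new)  [load 55/130]
  80 → roll 3 (new)  [load 80/130]
  30 → roll 1  [load 125/130]
  30 → roll 3  [load 110/130]
  55 → roll 2  [load 110/130]
  20 → roll 2  [load 130/130]
  60 → roll 4 (new)  [load 60/130]
  80 → roll 5 (new)  [load 80/130]
  110 → roll 6 (new)  [load 110/130]
6 paper rolls opened.

6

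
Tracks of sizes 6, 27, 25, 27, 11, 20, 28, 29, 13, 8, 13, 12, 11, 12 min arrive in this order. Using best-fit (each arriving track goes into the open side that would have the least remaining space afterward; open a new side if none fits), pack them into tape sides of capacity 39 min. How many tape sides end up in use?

7

  6 → side 1 (new)  [load 6/39]
  27 → side 1  [load 33/39]
  25 → side 2 (new)  [load 25/39]
  27 → side 3 (new)  [load 27/39]
  11 → side 3  [load 38/39]
  20 → side 4 (new)  [load 20/39]
  28 → side 5 (new)  [load 28/39]
  29 → side 6 (new)  [load 29/39]
  13 → side 2  [load 38/39]
  8 → side 6  [load 37/39]
  13 → side 4  [load 33/39]
  12 → side 7 (new)  [load 12/39]
  11 → side 5  [load 39/39]
  12 → side 7  [load 24/39]
7 tape sides opened.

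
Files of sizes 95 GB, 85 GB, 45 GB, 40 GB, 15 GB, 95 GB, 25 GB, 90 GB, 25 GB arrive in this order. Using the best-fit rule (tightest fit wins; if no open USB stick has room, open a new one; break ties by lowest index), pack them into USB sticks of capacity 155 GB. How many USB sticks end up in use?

  95 → USB stick 1 (new)  [load 95/155]
  85 → USB stick 2 (new)  [load 85/155]
  45 → USB stick 1  [load 140/155]
  40 → USB stick 2  [load 125/155]
  15 → USB stick 1  [load 155/155]
  95 → USB stick 3 (new)  [load 95/155]
  25 → USB stick 2  [load 150/155]
  90 → USB stick 4 (new)  [load 90/155]
  25 → USB stick 3  [load 120/155]
4 USB sticks opened.

4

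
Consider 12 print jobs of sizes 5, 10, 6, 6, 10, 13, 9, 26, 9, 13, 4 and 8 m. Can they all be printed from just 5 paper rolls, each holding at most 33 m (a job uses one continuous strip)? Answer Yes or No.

A valid assignment using 4 paper rolls:
  roll 1: 26 + 6 = 32
  roll 2: 13 + 13 + 6 = 32
  roll 3: 10 + 10 + 9 + 4 = 33
  roll 4: 9 + 8 + 5 = 22
That uses only 4 ≤ 5, so 5 paper rolls are enough.

Yes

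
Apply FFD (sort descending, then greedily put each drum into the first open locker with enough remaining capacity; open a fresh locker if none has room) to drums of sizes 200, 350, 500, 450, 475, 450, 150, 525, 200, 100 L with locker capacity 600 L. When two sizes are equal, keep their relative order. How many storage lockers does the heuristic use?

Sorted descending: 525, 500, 475, 450, 450, 350, 200, 200, 150, 100.
  525 → locker 1 (new)  [load 525/600]
  500 → locker 2 (new)  [load 500/600]
  475 → locker 3 (new)  [load 475/600]
  450 → locker 4 (new)  [load 450/600]
  450 → locker 5 (new)  [load 450/600]
  350 → locker 6 (new)  [load 350/600]
  200 → locker 6  [load 550/600]
  200 → locker 7 (new)  [load 200/600]
  150 → locker 4  [load 600/600]
  100 → locker 2  [load 600/600]
7 storage lockers opened.

7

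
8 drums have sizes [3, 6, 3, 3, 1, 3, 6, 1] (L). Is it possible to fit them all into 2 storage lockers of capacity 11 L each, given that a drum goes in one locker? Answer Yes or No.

Total = 26 L; ⌈26/11⌉ = 3.
At least 3 storage lockers are required, but only 2 are allowed.

No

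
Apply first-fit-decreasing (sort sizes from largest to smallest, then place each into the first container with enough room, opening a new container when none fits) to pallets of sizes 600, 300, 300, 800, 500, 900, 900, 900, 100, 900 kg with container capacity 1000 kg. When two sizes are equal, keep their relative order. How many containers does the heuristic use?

7

Sorted descending: 900, 900, 900, 900, 800, 600, 500, 300, 300, 100.
  900 → container 1 (new)  [load 900/1000]
  900 → container 2 (new)  [load 900/1000]
  900 → container 3 (new)  [load 900/1000]
  900 → container 4 (new)  [load 900/1000]
  800 → container 5 (new)  [load 800/1000]
  600 → container 6 (new)  [load 600/1000]
  500 → container 7 (new)  [load 500/1000]
  300 → container 6  [load 900/1000]
  300 → container 7  [load 800/1000]
  100 → container 1  [load 1000/1000]
7 containers opened.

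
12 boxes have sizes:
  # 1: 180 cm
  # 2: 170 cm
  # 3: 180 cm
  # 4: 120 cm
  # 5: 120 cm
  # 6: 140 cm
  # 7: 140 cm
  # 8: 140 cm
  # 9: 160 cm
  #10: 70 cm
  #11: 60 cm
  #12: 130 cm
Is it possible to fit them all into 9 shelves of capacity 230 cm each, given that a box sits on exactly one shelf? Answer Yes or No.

No

Total = 1610 cm; ⌈1610/230⌉ = 7.
10 boxes each exceed half the capacity and cannot share a shelf, forcing at least 10 shelves.
At least 10 shelves are required, but only 9 are allowed.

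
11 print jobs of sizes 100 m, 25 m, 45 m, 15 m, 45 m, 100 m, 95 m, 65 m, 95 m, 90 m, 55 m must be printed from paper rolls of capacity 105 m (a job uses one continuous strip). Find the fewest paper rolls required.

8

Total = 100 + 100 + 95 + 95 + 90 + 65 + 55 + 45 + 45 + 25 + 15 = 730 m.
Lower bound: ⌈730/105⌉ = 7 paper rolls.
A packing using 8 paper rolls:
  roll 1: 100 = 100
  roll 2: 100 = 100
  roll 3: 95 = 95
  roll 4: 95 = 95
  roll 5: 90 + 15 = 105
  roll 6: 65 + 25 = 90
  roll 7: 55 + 45 = 100
  roll 8: 45 = 45
No arrangement into 7 paper rolls stays within capacity, so 8 is optimal.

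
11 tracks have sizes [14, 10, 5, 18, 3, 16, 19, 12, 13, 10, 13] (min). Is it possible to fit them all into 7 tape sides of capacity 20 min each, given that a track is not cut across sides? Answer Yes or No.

Total = 133 min; ⌈133/20⌉ = 7.
The bound of 7 does not rule out 7, but exhaustive search shows no assignment into 7 tape sides of capacity 20 min exists — the minimum is 8.

No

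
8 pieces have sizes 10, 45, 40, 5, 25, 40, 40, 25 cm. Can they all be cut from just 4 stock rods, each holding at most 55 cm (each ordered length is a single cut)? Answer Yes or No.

No

Total = 230 cm; ⌈230/55⌉ = 5.
At least 5 stock rods are required, but only 4 are allowed.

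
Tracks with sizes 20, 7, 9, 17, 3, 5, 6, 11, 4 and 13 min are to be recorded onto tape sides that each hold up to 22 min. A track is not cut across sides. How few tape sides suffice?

5

Total = 20 + 17 + 13 + 11 + 9 + 7 + 6 + 5 + 4 + 3 = 95 min.
Lower bound: ⌈95/22⌉ = 5 tape sides.
A packing using 5 tape sides:
  side 1: 20 = 20
  side 2: 17 + 5 = 22
  side 3: 13 + 9 = 22
  side 4: 11 + 7 + 4 = 22
  side 5: 6 + 3 = 9
This matches the lower bound, so 5 is optimal.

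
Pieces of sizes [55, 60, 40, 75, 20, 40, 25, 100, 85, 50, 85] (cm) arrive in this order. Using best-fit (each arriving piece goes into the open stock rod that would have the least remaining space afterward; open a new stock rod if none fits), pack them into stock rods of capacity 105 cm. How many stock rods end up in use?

7

  55 → stock rod 1 (new)  [load 55/105]
  60 → stock rod 2 (new)  [load 60/105]
  40 → stock rod 2  [load 100/105]
  75 → stock rod 3 (new)  [load 75/105]
  20 → stock rod 3  [load 95/105]
  40 → stock rod 1  [load 95/105]
  25 → stock rod 4 (new)  [load 25/105]
  100 → stock rod 5 (new)  [load 100/105]
  85 → stock rod 6 (new)  [load 85/105]
  50 → stock rod 4  [load 75/105]
  85 → stock rod 7 (new)  [load 85/105]
7 stock rods opened.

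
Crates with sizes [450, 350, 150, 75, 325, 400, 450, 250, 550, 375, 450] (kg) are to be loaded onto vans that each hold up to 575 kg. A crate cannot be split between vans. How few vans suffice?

Total = 550 + 450 + 450 + 450 + 400 + 375 + 350 + 325 + 250 + 150 + 75 = 3825 kg.
Lower bound: ⌈3825/575⌉ = 7 vans.
Also, 8 crates each exceed 575/2 kg, and no two of those can share a van, so at least 8 vans are needed.
A packing using 8 vans:
  van 1: 550 = 550
  van 2: 450 + 75 = 525
  van 3: 450 = 450
  van 4: 450 = 450
  van 5: 400 + 150 = 550
  van 6: 375 = 375
  van 7: 350 = 350
  van 8: 325 + 250 = 575
This matches the lower bound, so 8 is optimal.

8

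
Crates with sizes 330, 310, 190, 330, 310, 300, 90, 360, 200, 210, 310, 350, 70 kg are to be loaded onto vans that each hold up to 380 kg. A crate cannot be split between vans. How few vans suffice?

11

Total = 360 + 350 + 330 + 330 + 310 + 310 + 310 + 300 + 210 + 200 + 190 + 90 + 70 = 3360 kg.
Lower bound: ⌈3360/380⌉ = 9 vans.
Also, 10 crates each exceed 190 kg, and no two of those can share a van, so at least 10 vans are needed.
A packing using 11 vans:
  van 1: 360 = 360
  van 2: 350 = 350
  van 3: 330 = 330
  van 4: 330 = 330
  van 5: 310 + 70 = 380
  van 6: 310 = 310
  van 7: 310 = 310
  van 8: 300 = 300
  van 9: 210 + 90 = 300
  van 10: 200 = 200
  van 11: 190 = 190
No arrangement into 10 vans stays within capacity, so 11 is optimal.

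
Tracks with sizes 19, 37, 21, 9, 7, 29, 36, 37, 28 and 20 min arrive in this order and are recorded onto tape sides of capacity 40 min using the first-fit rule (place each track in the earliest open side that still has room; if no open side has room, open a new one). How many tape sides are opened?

7

  19 → side 1 (new)  [load 19/40]
  37 → side 2 (new)  [load 37/40]
  21 → side 1  [load 40/40]
  9 → side 3 (new)  [load 9/40]
  7 → side 3  [load 16/40]
  29 → side 4 (new)  [load 29/40]
  36 → side 5 (new)  [load 36/40]
  37 → side 6 (new)  [load 37/40]
  28 → side 7 (new)  [load 28/40]
  20 → side 3  [load 36/40]
7 tape sides opened.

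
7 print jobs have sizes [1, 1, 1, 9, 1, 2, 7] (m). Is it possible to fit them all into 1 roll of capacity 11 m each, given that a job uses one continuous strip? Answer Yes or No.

Total = 22 m; ⌈22/11⌉ = 2.
At least 2 paper rolls are required, but only 1 is allowed.

No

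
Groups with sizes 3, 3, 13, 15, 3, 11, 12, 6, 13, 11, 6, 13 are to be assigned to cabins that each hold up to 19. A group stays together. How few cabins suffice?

Total = 15 + 13 + 13 + 13 + 12 + 11 + 11 + 6 + 6 + 3 + 3 + 3 = 109.
Lower bound: ⌈109/19⌉ = 6 cabins.
Also, 7 groups each exceed 19/2, and no two of those can share a cabin, so at least 7 cabins are needed.
A packing using 7 cabins:
  cabin 1: 15 + 3 = 18
  cabin 2: 13 + 6 = 19
  cabin 3: 13 + 6 = 19
  cabin 4: 13 + 3 + 3 = 19
  cabin 5: 12 = 12
  cabin 6: 11 = 11
  cabin 7: 11 = 11
This matches the lower bound, so 7 is optimal.

7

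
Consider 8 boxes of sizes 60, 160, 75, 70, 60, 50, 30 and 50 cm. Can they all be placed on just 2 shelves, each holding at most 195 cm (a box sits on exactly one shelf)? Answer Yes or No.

Total = 555 cm; ⌈555/195⌉ = 3.
At least 3 shelves are required, but only 2 are allowed.

No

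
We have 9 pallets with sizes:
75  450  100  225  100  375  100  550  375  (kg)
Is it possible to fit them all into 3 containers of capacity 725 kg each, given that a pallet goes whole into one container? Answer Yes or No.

Total = 2350 kg; ⌈2350/725⌉ = 4.
At least 4 containers are required, but only 3 are allowed.

No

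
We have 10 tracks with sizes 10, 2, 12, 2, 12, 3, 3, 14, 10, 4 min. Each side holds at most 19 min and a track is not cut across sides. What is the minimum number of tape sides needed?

5

Total = 14 + 12 + 12 + 10 + 10 + 4 + 3 + 3 + 2 + 2 = 72 min.
Lower bound: ⌈72/19⌉ = 4 tape sides.
Also, 5 tracks each exceed 19/2 min, and no two of those can share a side, so at least 5 tape sides are needed.
A packing using 5 tape sides:
  side 1: 14 + 4 = 18
  side 2: 12 + 3 + 3 = 18
  side 3: 12 + 2 + 2 = 16
  side 4: 10 = 10
  side 5: 10 = 10
This matches the lower bound, so 5 is optimal.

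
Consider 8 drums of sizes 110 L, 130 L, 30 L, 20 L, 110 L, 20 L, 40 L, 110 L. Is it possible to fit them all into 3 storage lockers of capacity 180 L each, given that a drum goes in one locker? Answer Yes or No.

No

Total = 570 L; ⌈570/180⌉ = 4.
At least 4 storage lockers are required, but only 3 are allowed.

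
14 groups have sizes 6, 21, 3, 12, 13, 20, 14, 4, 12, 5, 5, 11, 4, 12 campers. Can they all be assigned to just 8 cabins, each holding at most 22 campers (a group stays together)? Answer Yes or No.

A valid assignment using 8 cabins:
  cabin 1: 21 = 21
  cabin 2: 20 = 20
  cabin 3: 14 + 6 = 20
  cabin 4: 13 + 5 + 4 = 22
  cabin 5: 12 + 5 + 4 = 21
  cabin 6: 12 + 3 = 15
  cabin 7: 12 = 12
  cabin 8: 11 = 11
Every load is within 22 campers, so 8 cabins suffice.

Yes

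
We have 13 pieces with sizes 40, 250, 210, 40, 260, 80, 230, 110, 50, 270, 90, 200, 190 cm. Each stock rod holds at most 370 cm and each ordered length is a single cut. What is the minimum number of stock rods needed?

Total = 270 + 260 + 250 + 230 + 210 + 200 + 190 + 110 + 90 + 80 + 50 + 40 + 40 = 2020 cm.
Lower bound: ⌈2020/370⌉ = 6 stock rods.
Also, 7 pieces each exceed 185 cm, and no two of those can share a stock rod, so at least 7 stock rods are needed.
A packing using 7 stock rods:
  stock rod 1: 270 + 90 = 360
  stock rod 2: 260 + 110 = 370
  stock rod 3: 250 + 80 + 40 = 370
  stock rod 4: 230 + 50 + 40 = 320
  stock rod 5: 210 = 210
  stock rod 6: 200 = 200
  stock rod 7: 190 = 190
This matches the lower bound, so 7 is optimal.

7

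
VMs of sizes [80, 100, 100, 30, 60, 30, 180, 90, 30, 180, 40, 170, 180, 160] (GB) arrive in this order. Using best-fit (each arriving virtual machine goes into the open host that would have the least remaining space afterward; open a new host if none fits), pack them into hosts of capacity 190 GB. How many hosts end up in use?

8

  80 → host 1 (new)  [load 80/190]
  100 → host 1  [load 180/190]
  100 → host 2 (new)  [load 100/190]
  30 → host 2  [load 130/190]
  60 → host 2  [load 190/190]
  30 → host 3 (new)  [load 30/190]
  180 → host 4 (new)  [load 180/190]
  90 → host 3  [load 120/190]
  30 → host 3  [load 150/190]
  180 → host 5 (new)  [load 180/190]
  40 → host 3  [load 190/190]
  170 → host 6 (new)  [load 170/190]
  180 → host 7 (new)  [load 180/190]
  160 → host 8 (new)  [load 160/190]
8 hosts opened.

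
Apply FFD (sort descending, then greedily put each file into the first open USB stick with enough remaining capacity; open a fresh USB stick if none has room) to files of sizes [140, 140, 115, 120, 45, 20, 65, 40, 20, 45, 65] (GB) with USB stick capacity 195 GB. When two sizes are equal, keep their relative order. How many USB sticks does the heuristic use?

5

Sorted descending: 140, 140, 120, 115, 65, 65, 45, 45, 40, 20, 20.
  140 → USB stick 1 (new)  [load 140/195]
  140 → USB stick 2 (new)  [load 140/195]
  120 → USB stick 3 (new)  [load 120/195]
  115 → USB stick 4 (new)  [load 115/195]
  65 → USB stick 3  [load 185/195]
  65 → USB stick 4  [load 180/195]
  45 → USB stick 1  [load 185/195]
  45 → USB stick 2  [load 185/195]
  40 → USB stick 5 (new)  [load 40/195]
  20 → USB stick 5  [load 60/195]
  20 → USB stick 5  [load 80/195]
5 USB sticks opened.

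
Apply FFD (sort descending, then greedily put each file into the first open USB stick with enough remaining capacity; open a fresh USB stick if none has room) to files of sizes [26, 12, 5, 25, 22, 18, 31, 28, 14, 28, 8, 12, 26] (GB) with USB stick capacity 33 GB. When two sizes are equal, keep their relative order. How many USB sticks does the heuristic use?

Sorted descending: 31, 28, 28, 26, 26, 25, 22, 18, 14, 12, 12, 8, 5.
  31 → USB stick 1 (new)  [load 31/33]
  28 → USB stick 2 (new)  [load 28/33]
  28 → USB stick 3 (new)  [load 28/33]
  26 → USB stick 4 (new)  [load 26/33]
  26 → USB stick 5 (new)  [load 26/33]
  25 → USB stick 6 (new)  [load 25/33]
  22 → USB stick 7 (new)  [load 22/33]
  18 → USB stick 8 (new)  [load 18/33]
  14 → USB stick 8  [load 32/33]
  12 → USB stick 9 (new)  [load 12/33]
  12 → USB stick 9  [load 24/33]
  8 → USB stick 6  [load 33/33]
  5 → USB stick 2  [load 33/33]
9 USB sticks opened.

9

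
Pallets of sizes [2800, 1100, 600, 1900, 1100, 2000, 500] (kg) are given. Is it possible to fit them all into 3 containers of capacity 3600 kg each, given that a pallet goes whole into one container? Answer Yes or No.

A valid assignment using 3 containers:
  container 1: 2800 + 600 = 3400
  container 2: 2000 + 1100 + 500 = 3600
  container 3: 1900 + 1100 = 3000
Every load is within 3600 kg, so 3 containers suffice.

Yes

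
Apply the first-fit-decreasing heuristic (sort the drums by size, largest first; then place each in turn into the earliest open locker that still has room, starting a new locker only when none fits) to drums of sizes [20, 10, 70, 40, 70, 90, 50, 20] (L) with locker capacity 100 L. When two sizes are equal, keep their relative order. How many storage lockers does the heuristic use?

Sorted descending: 90, 70, 70, 50, 40, 20, 20, 10.
  90 → locker 1 (new)  [load 90/100]
  70 → locker 2 (new)  [load 70/100]
  70 → locker 3 (new)  [load 70/100]
  50 → locker 4 (new)  [load 50/100]
  40 → locker 4  [load 90/100]
  20 → locker 2  [load 90/100]
  20 → locker 3  [load 90/100]
  10 → locker 1  [load 100/100]
4 storage lockers opened.

4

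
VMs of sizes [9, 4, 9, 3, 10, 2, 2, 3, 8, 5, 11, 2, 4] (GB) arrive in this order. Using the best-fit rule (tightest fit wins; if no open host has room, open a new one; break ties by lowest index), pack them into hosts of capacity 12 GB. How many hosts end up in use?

  9 → host 1 (new)  [load 9/12]
  4 → host 2 (new)  [load 4/12]
  9 → host 3 (new)  [load 9/12]
  3 → host 1  [load 12/12]
  10 → host 4 (new)  [load 10/12]
  2 → host 4  [load 12/12]
  2 → host 3  [load 11/12]
  3 → host 2  [load 7/12]
  8 → host 5 (new)  [load 8/12]
  5 → host 2  [load 12/12]
  11 → host 6 (new)  [load 11/12]
  2 → host 5  [load 10/12]
  4 → host 7 (new)  [load 4/12]
7 hosts opened.

7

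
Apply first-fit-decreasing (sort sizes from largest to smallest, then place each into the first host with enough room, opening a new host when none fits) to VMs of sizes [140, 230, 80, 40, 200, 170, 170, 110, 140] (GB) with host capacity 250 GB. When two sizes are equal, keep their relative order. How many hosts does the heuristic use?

6

Sorted descending: 230, 200, 170, 170, 140, 140, 110, 80, 40.
  230 → host 1 (new)  [load 230/250]
  200 → host 2 (new)  [load 200/250]
  170 → host 3 (new)  [load 170/250]
  170 → host 4 (new)  [load 170/250]
  140 → host 5 (new)  [load 140/250]
  140 → host 6 (new)  [load 140/250]
  110 → host 5  [load 250/250]
  80 → host 3  [load 250/250]
  40 → host 2  [load 240/250]
6 hosts opened.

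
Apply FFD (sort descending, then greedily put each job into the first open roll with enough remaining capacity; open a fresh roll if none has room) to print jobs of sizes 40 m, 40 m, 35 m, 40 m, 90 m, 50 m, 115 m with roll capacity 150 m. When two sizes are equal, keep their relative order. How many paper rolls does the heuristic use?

Sorted descending: 115, 90, 50, 40, 40, 40, 35.
  115 → roll 1 (new)  [load 115/150]
  90 → roll 2 (new)  [load 90/150]
  50 → roll 2  [load 140/150]
  40 → roll 3 (new)  [load 40/150]
  40 → roll 3  [load 80/150]
  40 → roll 3  [load 120/150]
  35 → roll 1  [load 150/150]
3 paper rolls opened.

3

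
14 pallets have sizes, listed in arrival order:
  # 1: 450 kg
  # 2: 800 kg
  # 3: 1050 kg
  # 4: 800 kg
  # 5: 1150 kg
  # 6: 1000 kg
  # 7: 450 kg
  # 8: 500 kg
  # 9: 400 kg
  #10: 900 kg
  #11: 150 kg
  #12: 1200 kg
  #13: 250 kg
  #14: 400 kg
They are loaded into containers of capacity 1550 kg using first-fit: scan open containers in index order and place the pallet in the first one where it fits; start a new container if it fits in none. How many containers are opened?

7

  450 → container 1 (new)  [load 450/1550]
  800 → container 1  [load 1250/1550]
  1050 → container 2 (new)  [load 1050/1550]
  800 → container 3 (new)  [load 800/1550]
  1150 → container 4 (new)  [load 1150/1550]
  1000 → container 5 (new)  [load 1000/1550]
  450 → container 2  [load 1500/1550]
  500 → container 3  [load 1300/1550]
  400 → container 4  [load 1550/1550]
  900 → container 6 (new)  [load 900/1550]
  150 → container 1  [load 1400/1550]
  1200 → container 7 (new)  [load 1200/1550]
  250 → container 3  [load 1550/1550]
  400 → container 5  [load 1400/1550]
7 containers opened.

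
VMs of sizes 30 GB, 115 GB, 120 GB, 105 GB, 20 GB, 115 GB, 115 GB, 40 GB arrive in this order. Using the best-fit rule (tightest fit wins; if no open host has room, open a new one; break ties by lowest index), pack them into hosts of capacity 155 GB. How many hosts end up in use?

5

  30 → host 1 (new)  [load 30/155]
  115 → host 1  [load 145/155]
  120 → host 2 (new)  [load 120/155]
  105 → host 3 (new)  [load 105/155]
  20 → host 2  [load 140/155]
  115 → host 4 (new)  [load 115/155]
  115 → host 5 (new)  [load 115/155]
  40 → host 4  [load 155/155]
5 hosts opened.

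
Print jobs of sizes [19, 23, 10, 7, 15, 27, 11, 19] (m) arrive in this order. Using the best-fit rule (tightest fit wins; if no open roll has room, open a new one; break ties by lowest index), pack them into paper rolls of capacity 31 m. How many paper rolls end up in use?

5

  19 → roll 1 (new)  [load 19/31]
  23 → roll 2 (new)  [load 23/31]
  10 → roll 1  [load 29/31]
  7 → roll 2  [load 30/31]
  15 → roll 3 (new)  [load 15/31]
  27 → roll 4 (new)  [load 27/31]
  11 → roll 3  [load 26/31]
  19 → roll 5 (new)  [load 19/31]
5 paper rolls opened.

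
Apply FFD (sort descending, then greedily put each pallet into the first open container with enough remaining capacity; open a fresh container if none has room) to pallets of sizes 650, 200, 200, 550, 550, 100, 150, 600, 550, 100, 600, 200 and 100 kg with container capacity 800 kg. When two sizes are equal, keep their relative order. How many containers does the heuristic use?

Sorted descending: 650, 600, 600, 550, 550, 550, 200, 200, 200, 150, 100, 100, 100.
  650 → container 1 (new)  [load 650/800]
  600 → container 2 (new)  [load 600/800]
  600 → container 3 (new)  [load 600/800]
  550 → container 4 (new)  [load 550/800]
  550 → container 5 (new)  [load 550/800]
  550 → container 6 (new)  [load 550/800]
  200 → container 2  [load 800/800]
  200 → container 3  [load 800/800]
  200 → container 4  [load 750/800]
  150 → container 1  [load 800/800]
  100 → container 5  [load 650/800]
  100 → container 5  [load 750/800]
  100 → container 6  [load 650/800]
6 containers opened.

6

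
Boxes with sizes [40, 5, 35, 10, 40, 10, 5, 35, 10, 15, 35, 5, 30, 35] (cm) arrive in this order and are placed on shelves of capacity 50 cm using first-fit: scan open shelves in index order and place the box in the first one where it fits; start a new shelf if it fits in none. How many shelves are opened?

7

  40 → shelf 1 (new)  [load 40/50]
  5 → shelf 1  [load 45/50]
  35 → shelf 2 (new)  [load 35/50]
  10 → shelf 2  [load 45/50]
  40 → shelf 3 (new)  [load 40/50]
  10 → shelf 3  [load 50/50]
  5 → shelf 1  [load 50/50]
  35 → shelf 4 (new)  [load 35/50]
  10 → shelf 4  [load 45/50]
  15 → shelf 5 (new)  [load 15/50]
  35 → shelf 5  [load 50/50]
  5 → shelf 2  [load 50/50]
  30 → shelf 6 (new)  [load 30/50]
  35 → shelf 7 (new)  [load 35/50]
7 shelves opened.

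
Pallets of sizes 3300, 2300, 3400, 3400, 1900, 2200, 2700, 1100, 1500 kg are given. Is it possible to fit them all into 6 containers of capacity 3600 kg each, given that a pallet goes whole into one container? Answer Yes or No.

Total = 21800 kg; ⌈21800/3600⌉ = 7.
At least 7 containers are required, but only 6 are allowed.

No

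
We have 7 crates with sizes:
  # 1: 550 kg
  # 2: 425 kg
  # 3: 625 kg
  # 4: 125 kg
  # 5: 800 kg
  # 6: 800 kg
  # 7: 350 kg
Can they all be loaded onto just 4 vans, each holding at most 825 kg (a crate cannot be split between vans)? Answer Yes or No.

No

Total = 3675 kg; ⌈3675/825⌉ = 5.
At least 5 vans are required, but only 4 are allowed.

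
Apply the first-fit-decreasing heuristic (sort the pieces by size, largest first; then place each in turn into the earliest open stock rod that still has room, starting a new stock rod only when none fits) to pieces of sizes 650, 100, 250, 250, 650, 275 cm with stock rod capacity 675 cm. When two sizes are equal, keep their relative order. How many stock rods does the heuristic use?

Sorted descending: 650, 650, 275, 250, 250, 100.
  650 → stock rod 1 (new)  [load 650/675]
  650 → stock rod 2 (new)  [load 650/675]
  275 → stock rod 3 (new)  [load 275/675]
  250 → stock rod 3  [load 525/675]
  250 → stock rod 4 (new)  [load 250/675]
  100 → stock rod 3  [load 625/675]
4 stock rods opened.

4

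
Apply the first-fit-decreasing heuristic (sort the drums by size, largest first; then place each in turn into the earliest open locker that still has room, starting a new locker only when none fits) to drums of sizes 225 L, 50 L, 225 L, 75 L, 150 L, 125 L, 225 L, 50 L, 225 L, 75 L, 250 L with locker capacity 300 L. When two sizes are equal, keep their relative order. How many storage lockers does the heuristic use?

Sorted descending: 250, 225, 225, 225, 225, 150, 125, 75, 75, 50, 50.
  250 → locker 1 (new)  [load 250/300]
  225 → locker 2 (new)  [load 225/300]
  225 → locker 3 (new)  [load 225/300]
  225 → locker 4 (new)  [load 225/300]
  225 → locker 5 (new)  [load 225/300]
  150 → locker 6 (new)  [load 150/300]
  125 → locker 6  [load 275/300]
  75 → locker 2  [load 300/300]
  75 → locker 3  [load 300/300]
  50 → locker 1  [load 300/300]
  50 → locker 4  [load 275/300]
6 storage lockers opened.

6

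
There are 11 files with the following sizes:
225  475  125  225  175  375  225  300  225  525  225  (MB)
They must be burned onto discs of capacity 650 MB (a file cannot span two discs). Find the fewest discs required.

Total = 525 + 475 + 375 + 300 + 225 + 225 + 225 + 225 + 225 + 175 + 125 = 3100 MB.
Lower bound: ⌈3100/650⌉ = 5 discs.
A packing using 6 discs:
  disc 1: 525 + 125 = 650
  disc 2: 475 + 175 = 650
  disc 3: 375 + 225 = 600
  disc 4: 300 + 225 = 525
  disc 5: 225 + 225 = 450
  disc 6: 225 = 225
No arrangement into 5 discs stays within capacity, so 6 is optimal.

6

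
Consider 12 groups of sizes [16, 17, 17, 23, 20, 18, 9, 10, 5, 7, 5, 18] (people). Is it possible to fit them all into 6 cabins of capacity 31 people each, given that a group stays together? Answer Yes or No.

No

Total = 165 people; ⌈165/31⌉ = 6.
7 groups each exceed half the capacity and cannot share a cabin, forcing at least 7 cabins.
At least 7 cabins are required, but only 6 are allowed.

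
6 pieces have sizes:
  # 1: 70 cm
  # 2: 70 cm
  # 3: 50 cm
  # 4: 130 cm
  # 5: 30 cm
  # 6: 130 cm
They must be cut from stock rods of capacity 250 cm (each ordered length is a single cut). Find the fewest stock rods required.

Total = 130 + 130 + 70 + 70 + 50 + 30 = 480 cm.
Lower bound: ⌈480/250⌉ = 2 stock rods.
A packing using 2 stock rods:
  stock rod 1: 130 + 70 + 50 = 250
  stock rod 2: 130 + 70 + 30 = 230
This matches the lower bound, so 2 is optimal.

2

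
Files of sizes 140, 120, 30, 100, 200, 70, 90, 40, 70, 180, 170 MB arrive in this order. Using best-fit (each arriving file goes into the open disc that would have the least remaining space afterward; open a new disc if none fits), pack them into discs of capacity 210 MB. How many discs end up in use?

  140 → disc 1 (new)  [load 140/210]
  120 → disc 2 (new)  [load 120/210]
  30 → disc 1  [load 170/210]
  100 → disc 3 (new)  [load 100/210]
  200 → disc 4 (new)  [load 200/210]
  70 → disc 2  [load 190/210]
  90 → disc 3  [load 190/210]
  40 → disc 1  [load 210/210]
  70 → disc 5 (new)  [load 70/210]
  180 → disc 6 (new)  [load 180/210]
  170 → disc 7 (new)  [load 170/210]
7 discs opened.

7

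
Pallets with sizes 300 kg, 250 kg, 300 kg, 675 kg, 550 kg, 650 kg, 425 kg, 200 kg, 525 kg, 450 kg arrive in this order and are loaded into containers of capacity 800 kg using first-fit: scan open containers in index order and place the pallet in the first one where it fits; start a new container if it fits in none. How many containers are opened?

  300 → container 1 (new)  [load 300/800]
  250 → container 1  [load 550/800]
  300 → container 2 (new)  [load 300/800]
  675 → container 3 (new)  [load 675/800]
  550 → container 4 (new)  [load 550/800]
  650 → container 5 (new)  [load 650/800]
  425 → container 2  [load 725/800]
  200 → container 1  [load 750/800]
  525 → container 6 (new)  [load 525/800]
  450 → container 7 (new)  [load 450/800]
7 containers opened.

7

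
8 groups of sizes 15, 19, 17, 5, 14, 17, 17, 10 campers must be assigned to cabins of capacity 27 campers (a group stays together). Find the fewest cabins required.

6

Total = 19 + 17 + 17 + 17 + 15 + 14 + 10 + 5 = 114 campers.
Lower bound: ⌈114/27⌉ = 5 cabins.
Also, 6 groups each exceed 27/2 campers, and no two of those can share a cabin, so at least 6 cabins are needed.
A packing using 6 cabins:
  cabin 1: 19 + 5 = 24
  cabin 2: 17 + 10 = 27
  cabin 3: 17 = 17
  cabin 4: 17 = 17
  cabin 5: 15 = 15
  cabin 6: 14 = 14
This matches the lower bound, so 6 is optimal.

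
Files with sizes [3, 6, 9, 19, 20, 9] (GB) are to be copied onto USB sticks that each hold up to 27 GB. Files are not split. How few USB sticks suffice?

Total = 20 + 19 + 9 + 9 + 6 + 3 = 66 GB.
Lower bound: ⌈66/27⌉ = 3 USB sticks.
A packing using 3 USB sticks:
  USB stick 1: 20 + 6 = 26
  USB stick 2: 19 + 3 = 22
  USB stick 3: 9 + 9 = 18
This matches the lower bound, so 3 is optimal.

3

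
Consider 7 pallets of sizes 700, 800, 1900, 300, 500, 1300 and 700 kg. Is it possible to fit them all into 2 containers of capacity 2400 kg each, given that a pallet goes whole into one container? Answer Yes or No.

Total = 6200 kg; ⌈6200/2400⌉ = 3.
At least 3 containers are required, but only 2 are allowed.

No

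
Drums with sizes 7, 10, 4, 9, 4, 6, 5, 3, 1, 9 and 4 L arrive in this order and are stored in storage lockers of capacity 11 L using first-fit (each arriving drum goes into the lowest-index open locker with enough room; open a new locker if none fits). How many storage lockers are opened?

  7 → locker 1 (new)  [load 7/11]
  10 → locker 2 (new)  [load 10/11]
  4 → locker 1  [load 11/11]
  9 → locker 3 (new)  [load 9/11]
  4 → locker 4 (new)  [load 4/11]
  6 → locker 4  [load 10/11]
  5 → locker 5 (new)  [load 5/11]
  3 → locker 5  [load 8/11]
  1 → locker 2  [load 11/11]
  9 → locker 6 (new)  [load 9/11]
  4 → locker 7 (new)  [load 4/11]
7 storage lockers opened.

7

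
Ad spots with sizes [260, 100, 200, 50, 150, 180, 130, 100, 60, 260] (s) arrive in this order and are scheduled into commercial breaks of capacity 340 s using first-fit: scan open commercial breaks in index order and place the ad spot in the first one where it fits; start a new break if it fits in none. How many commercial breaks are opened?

  260 → break 1 (new)  [load 260/340]
  100 → break 2 (new)  [load 100/340]
  200 → break 2  [load 300/340]
  50 → break 1  [load 310/340]
  150 → break 3 (new)  [load 150/340]
  180 → break 3  [load 330/340]
  130 → break 4 (new)  [load 130/340]
  100 → break 4  [load 230/340]
  60 → break 4  [load 290/340]
  260 → break 5 (new)  [load 260/340]
5 commercial breaks opened.

5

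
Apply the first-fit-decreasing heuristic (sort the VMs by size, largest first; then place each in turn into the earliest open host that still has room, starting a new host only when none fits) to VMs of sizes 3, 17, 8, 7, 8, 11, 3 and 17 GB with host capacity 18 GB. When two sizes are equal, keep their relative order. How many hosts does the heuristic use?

5

Sorted descending: 17, 17, 11, 8, 8, 7, 3, 3.
  17 → host 1 (new)  [load 17/18]
  17 → host 2 (new)  [load 17/18]
  11 → host 3 (new)  [load 11/18]
  8 → host 4 (new)  [load 8/18]
  8 → host 4  [load 16/18]
  7 → host 3  [load 18/18]
  3 → host 5 (new)  [load 3/18]
  3 → host 5  [load 6/18]
5 hosts opened.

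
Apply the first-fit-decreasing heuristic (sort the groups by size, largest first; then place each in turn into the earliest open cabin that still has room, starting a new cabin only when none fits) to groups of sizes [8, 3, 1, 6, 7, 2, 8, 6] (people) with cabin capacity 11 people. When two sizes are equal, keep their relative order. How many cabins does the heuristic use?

5

Sorted descending: 8, 8, 7, 6, 6, 3, 2, 1.
  8 → cabin 1 (new)  [load 8/11]
  8 → cabin 2 (new)  [load 8/11]
  7 → cabin 3 (new)  [load 7/11]
  6 → cabin 4 (new)  [load 6/11]
  6 → cabin 5 (new)  [load 6/11]
  3 → cabin 1  [load 11/11]
  2 → cabin 2  [load 10/11]
  1 → cabin 2  [load 11/11]
5 cabins opened.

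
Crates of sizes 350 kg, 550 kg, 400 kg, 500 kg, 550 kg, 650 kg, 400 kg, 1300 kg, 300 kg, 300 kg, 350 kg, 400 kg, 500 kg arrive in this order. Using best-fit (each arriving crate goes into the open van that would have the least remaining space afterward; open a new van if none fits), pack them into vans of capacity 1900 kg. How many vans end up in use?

  350 → van 1 (new)  [load 350/1900]
  550 → van 1  [load 900/1900]
  400 → van 1  [load 1300/1900]
  500 → van 1  [load 1800/1900]
  550 → van 2 (new)  [load 550/1900]
  650 → van 2  [load 1200/1900]
  400 → van 2  [load 1600/1900]
  1300 → van 3 (new)  [load 1300/1900]
  300 → van 2  [load 1900/1900]
  300 → van 3  [load 1600/1900]
  350 → van 4 (new)  [load 350/1900]
  400 → van 4  [load 750/1900]
  500 → van 4  [load 1250/1900]
4 vans opened.

4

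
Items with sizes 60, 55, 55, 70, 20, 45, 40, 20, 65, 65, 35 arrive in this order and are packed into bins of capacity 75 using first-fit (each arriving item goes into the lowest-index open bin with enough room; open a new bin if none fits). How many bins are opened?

8

  60 → bin 1 (new)  [load 60/75]
  55 → bin 2 (new)  [load 55/75]
  55 → bin 3 (new)  [load 55/75]
  70 → bin 4 (new)  [load 70/75]
  20 → bin 2  [load 75/75]
  45 → bin 5 (new)  [load 45/75]
  40 → bin 6 (new)  [load 40/75]
  20 → bin 3  [load 75/75]
  65 → bin 7 (new)  [load 65/75]
  65 → bin 8 (new)  [load 65/75]
  35 → bin 6  [load 75/75]
8 bins opened.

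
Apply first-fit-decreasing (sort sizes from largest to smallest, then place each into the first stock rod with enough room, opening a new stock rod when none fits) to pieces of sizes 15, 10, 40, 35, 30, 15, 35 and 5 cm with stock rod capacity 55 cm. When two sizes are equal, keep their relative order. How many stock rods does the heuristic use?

4

Sorted descending: 40, 35, 35, 30, 15, 15, 10, 5.
  40 → stock rod 1 (new)  [load 40/55]
  35 → stock rod 2 (new)  [load 35/55]
  35 → stock rod 3 (new)  [load 35/55]
  30 → stock rod 4 (new)  [load 30/55]
  15 → stock rod 1  [load 55/55]
  15 → stock rod 2  [load 50/55]
  10 → stock rod 3  [load 45/55]
  5 → stock rod 2  [load 55/55]
4 stock rods opened.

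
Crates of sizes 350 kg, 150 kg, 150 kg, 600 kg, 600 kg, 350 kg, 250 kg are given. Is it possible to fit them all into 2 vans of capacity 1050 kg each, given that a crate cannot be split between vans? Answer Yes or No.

Total = 2450 kg; ⌈2450/1050⌉ = 3.
At least 3 vans are required, but only 2 are allowed.

No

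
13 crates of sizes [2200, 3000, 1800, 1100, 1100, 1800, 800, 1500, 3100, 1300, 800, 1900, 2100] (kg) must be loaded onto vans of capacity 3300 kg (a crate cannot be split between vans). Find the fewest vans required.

Total = 3100 + 3000 + 2200 + 2100 + 1900 + 1800 + 1800 + 1500 + 1300 + 1100 + 1100 + 800 + 800 = 22500 kg.
Lower bound: ⌈22500/3300⌉ = 7 vans.
A packing using 8 vans:
  van 1: 3100 = 3100
  van 2: 3000 = 3000
  van 3: 2200 + 1100 = 3300
  van 4: 2100 + 1100 = 3200
  van 5: 1900 + 1300 = 3200
  van 6: 1800 + 1500 = 3300
  van 7: 1800 + 800 = 2600
  van 8: 800 = 800
No arrangement into 7 vans stays within capacity, so 8 is optimal.

8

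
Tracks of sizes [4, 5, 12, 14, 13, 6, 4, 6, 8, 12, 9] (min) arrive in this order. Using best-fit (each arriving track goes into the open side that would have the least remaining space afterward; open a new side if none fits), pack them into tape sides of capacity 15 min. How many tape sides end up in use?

  4 → side 1 (new)  [load 4/15]
  5 → side 1  [load 9/15]
  12 → side 2 (new)  [load 12/15]
  14 → side 3 (new)  [load 14/15]
  13 → side 4 (new)  [load 13/15]
  6 → side 1  [load 15/15]
  4 → side 5 (new)  [load 4/15]
  6 → side 5  [load 10/15]
  8 → side 6 (new)  [load 8/15]
  12 → side 7 (new)  [load 12/15]
  9 → side 8 (new)  [load 9/15]
8 tape sides opened.

8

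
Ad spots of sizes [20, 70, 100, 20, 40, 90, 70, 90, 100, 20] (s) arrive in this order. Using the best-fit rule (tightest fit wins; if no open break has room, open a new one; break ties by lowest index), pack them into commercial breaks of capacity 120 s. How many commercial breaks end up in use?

6

  20 → break 1 (new)  [load 20/120]
  70 → break 1  [load 90/120]
  100 → break 2 (new)  [load 100/120]
  20 → break 2  [load 120/120]
  40 → break 3 (new)  [load 40/120]
  90 → break 4 (new)  [load 90/120]
  70 → break 3  [load 110/120]
  90 → break 5 (new)  [load 90/120]
  100 → break 6 (new)  [load 100/120]
  20 → break 6  [load 120/120]
6 commercial breaks opened.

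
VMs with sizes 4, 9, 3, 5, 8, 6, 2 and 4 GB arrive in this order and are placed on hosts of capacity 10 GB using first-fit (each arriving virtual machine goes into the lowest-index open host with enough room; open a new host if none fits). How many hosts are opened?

  4 → host 1 (new)  [load 4/10]
  9 → host 2 (new)  [load 9/10]
  3 → host 1  [load 7/10]
  5 → host 3 (new)  [load 5/10]
  8 → host 4 (new)  [load 8/10]
  6 → host 5 (new)  [load 6/10]
  2 → host 1  [load 9/10]
  4 → host 3  [load 9/10]
5 hosts opened.

5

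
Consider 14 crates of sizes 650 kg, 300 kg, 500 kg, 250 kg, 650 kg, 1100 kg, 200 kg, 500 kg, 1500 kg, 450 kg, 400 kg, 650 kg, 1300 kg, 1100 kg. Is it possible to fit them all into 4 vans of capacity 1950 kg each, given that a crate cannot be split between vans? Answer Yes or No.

Total = 9550 kg; ⌈9550/1950⌉ = 5.
At least 5 vans are required, but only 4 are allowed.

No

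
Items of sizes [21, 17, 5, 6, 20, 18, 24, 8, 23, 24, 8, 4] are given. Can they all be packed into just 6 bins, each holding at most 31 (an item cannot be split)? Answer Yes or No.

No

Total = 178; ⌈178/31⌉ = 6.
7 items each exceed half the capacity and cannot share a bin, forcing at least 7 bins.
At least 7 bins are required, but only 6 are allowed.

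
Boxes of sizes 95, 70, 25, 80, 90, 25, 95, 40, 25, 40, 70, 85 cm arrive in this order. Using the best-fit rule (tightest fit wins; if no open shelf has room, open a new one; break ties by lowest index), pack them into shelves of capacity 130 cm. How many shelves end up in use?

7

  95 → shelf 1 (new)  [load 95/130]
  70 → shelf 2 (new)  [load 70/130]
  25 → shelf 1  [load 120/130]
  80 → shelf 3 (new)  [load 80/130]
  90 → shelf 4 (new)  [load 90/130]
  25 → shelf 4  [load 115/130]
  95 → shelf 5 (new)  [load 95/130]
  40 → shelf 3  [load 120/130]
  25 → shelf 5  [load 120/130]
  40 → shelf 2  [load 110/130]
  70 → shelf 6 (new)  [load 70/130]
  85 → shelf 7 (new)  [load 85/130]
7 shelves opened.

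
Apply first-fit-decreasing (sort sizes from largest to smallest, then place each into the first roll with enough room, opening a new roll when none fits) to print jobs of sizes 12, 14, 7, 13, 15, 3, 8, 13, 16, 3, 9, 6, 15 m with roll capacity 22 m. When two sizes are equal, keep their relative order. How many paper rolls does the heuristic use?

Sorted descending: 16, 15, 15, 14, 13, 13, 12, 9, 8, 7, 6, 3, 3.
  16 → roll 1 (new)  [load 16/22]
  15 → roll 2 (new)  [load 15/22]
  15 → roll 3 (new)  [load 15/22]
  14 → roll 4 (new)  [load 14/22]
  13 → roll 5 (new)  [load 13/22]
  13 → roll 6 (new)  [load 13/22]
  12 → roll 7 (new)  [load 12/22]
  9 → roll 5  [load 22/22]
  8 → roll 4  [load 22/22]
  7 → roll 2  [load 22/22]
  6 → roll 1  [load 22/22]
  3 → roll 3  [load 18/22]
  3 → roll 3  [load 21/22]
7 paper rolls opened.

7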